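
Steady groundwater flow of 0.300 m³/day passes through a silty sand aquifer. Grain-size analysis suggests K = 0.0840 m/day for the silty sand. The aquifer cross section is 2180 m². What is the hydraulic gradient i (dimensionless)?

0.00164

From Q = K·A·i, i = Q / (K·A) = 0.300 / (0.08400 × 2180) = 0.001638.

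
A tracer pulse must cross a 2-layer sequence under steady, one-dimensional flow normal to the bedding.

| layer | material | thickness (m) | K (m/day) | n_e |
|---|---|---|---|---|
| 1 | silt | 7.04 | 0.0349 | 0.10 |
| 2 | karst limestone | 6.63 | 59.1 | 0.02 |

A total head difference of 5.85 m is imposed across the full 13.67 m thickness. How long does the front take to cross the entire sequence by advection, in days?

With flow normal to the layers, continuity requires the same specific discharge q through every layer.
Σ(b_i/K_i) = 7.04/0.0349 + 6.63/59.1 = 201.8 d.
q = Δh / Σ(b_i/K_i) = 5.85 / 201.8 = 0.02898 m/day.
In each layer the seepage velocity is v_i = q/n_i, so the layer transit time is t_i = b_i·n_i / q:
  layer 1 (silt): t_1 = 7.04 × 0.10 / 0.02898 = 24.29 d
  layer 2 (karst limestone): t_2 = 6.63 × 0.02 / 0.02898 = 4.575 d
Total t = Σ t_i = 28.86 days.

28.9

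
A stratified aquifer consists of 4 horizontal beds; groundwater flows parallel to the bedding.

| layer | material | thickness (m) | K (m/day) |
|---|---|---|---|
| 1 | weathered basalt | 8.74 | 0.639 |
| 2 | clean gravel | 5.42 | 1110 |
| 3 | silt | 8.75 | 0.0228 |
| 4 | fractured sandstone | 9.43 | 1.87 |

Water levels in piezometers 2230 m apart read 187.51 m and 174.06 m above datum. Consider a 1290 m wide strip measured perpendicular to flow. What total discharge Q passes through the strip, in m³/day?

Flow is parallel to layering, so each bed carries its own Darcy discharge and the transmissivities add.
Σ(K_i·b_i) = 0.639×8.74 + 1110×5.42 + 0.0228×8.75 + 1.87×9.43 = 6040 m²/day.
Hydraulic gradient i = (187.51 − 174.06) / 2230 = 13.45 / 2230 = 0.006031.
Q = Σ(K_i·b_i) · W · i = 6040 × 1290 × 0.006031 = 46991 m³/day.

47000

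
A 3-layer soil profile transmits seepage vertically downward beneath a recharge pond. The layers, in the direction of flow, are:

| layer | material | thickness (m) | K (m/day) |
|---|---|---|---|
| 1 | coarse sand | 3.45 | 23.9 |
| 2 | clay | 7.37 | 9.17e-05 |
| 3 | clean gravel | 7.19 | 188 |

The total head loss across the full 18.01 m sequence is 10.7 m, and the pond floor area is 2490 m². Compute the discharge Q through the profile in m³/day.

Flow is perpendicular to layering, so the layers act in series and the equivalent K is the thickness-weighted harmonic mean.
Total thickness L = 3.45 + 7.37 + 7.19 = 18.01 m.
Σ(b_i/K_i) = 3.45/23.9 + 7.37/9.17e-05 + 7.19/188 = 80371 d.
K_eq = L / Σ(b_i/K_i) = 18.01 / 80371 = 0.0002241 m/day.
Q = K_eq · A · (Δh/L) = 0.0002241 × 2490 × (10.7/18.01) = 0.3315 m³/day.

0.332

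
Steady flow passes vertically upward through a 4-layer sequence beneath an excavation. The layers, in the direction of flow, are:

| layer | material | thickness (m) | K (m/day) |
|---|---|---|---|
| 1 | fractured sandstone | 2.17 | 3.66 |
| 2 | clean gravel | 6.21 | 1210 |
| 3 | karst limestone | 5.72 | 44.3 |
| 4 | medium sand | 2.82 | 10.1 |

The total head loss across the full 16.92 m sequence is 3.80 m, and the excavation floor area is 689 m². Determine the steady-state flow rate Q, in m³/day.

2600

Flow is perpendicular to layering, so the layers act in series and the equivalent K is the thickness-weighted harmonic mean.
Total thickness L = 2.17 + 6.21 + 5.72 + 2.82 = 16.92 m.
Σ(b_i/K_i) = 2.17/3.66 + 6.21/1210 + 5.72/44.3 + 2.82/10.1 = 1.006 d.
K_eq = L / Σ(b_i/K_i) = 16.92 / 1.006 = 16.81 m/day.
Q = K_eq · A · (Δh/L) = 16.81 × 689 × (3.80/16.92) = 2602 m³/day.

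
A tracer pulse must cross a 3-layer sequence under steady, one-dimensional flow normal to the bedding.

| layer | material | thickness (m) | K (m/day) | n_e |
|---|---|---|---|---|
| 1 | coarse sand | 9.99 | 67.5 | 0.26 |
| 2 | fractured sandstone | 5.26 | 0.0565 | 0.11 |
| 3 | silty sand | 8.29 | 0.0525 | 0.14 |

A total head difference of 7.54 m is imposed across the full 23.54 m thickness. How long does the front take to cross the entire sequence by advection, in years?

With flow normal to the layers, continuity requires the same specific discharge q through every layer.
Σ(b_i/K_i) = 9.99/67.5 + 5.26/0.0565 + 8.29/0.0525 = 251.2 d.
q = Δh / Σ(b_i/K_i) = 7.54 / 251.2 = 0.03002 m/day.
In each layer the seepage velocity is v_i = q/n_i, so the layer transit time is t_i = b_i·n_i / q:
  layer 1 (coarse sand): t_1 = 9.99 × 0.26 / 0.03002 = 86.52 d
  layer 2 (fractured sandstone): t_2 = 5.26 × 0.11 / 0.03002 = 19.27 d
  layer 3 (silty sand): t_3 = 8.29 × 0.14 / 0.03002 = 38.66 d
Total t = Σ t_i = 144.4 days = 0.3955 years.

0.395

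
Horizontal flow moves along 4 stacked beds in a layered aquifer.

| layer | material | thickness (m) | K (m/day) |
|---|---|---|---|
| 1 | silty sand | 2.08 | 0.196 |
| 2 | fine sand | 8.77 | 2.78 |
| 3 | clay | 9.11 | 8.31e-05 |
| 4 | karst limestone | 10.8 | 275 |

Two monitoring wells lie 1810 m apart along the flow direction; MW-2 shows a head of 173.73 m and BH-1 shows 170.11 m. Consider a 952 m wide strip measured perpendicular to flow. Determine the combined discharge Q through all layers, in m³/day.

5700

Flow is parallel to layering, so each bed carries its own Darcy discharge and the transmissivities add.
Σ(K_i·b_i) = 0.196×2.08 + 2.78×8.77 + 8.31e-05×9.11 + 275×10.8 = 2995 m²/day.
Hydraulic gradient i = (173.73 − 170.11) / 1810 = 3.62 / 1810 = 0.002000.
Q = Σ(K_i·b_i) · W · i = 2995 × 952 × 0.002000 = 5702 m³/day.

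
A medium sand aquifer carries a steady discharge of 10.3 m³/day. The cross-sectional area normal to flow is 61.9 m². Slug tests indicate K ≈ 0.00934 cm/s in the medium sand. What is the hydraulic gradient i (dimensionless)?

0.0206

Convert K: 0.00934 cm/s × 864 = 8.070 m/day.
From Q = K·A·i, i = Q / (K·A) = 10.3 / (8.070 × 61.90) = 0.02062.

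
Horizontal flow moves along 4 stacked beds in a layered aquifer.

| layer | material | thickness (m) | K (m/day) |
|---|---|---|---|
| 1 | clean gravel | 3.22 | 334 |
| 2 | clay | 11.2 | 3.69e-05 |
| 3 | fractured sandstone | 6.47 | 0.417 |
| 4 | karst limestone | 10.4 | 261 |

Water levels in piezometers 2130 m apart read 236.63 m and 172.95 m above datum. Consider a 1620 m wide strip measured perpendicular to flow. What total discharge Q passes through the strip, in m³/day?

Flow is parallel to layering, so each bed carries its own Darcy discharge and the transmissivities add.
Σ(K_i·b_i) = 334×3.22 + 3.69e-05×11.2 + 0.417×6.47 + 261×10.4 = 3793 m²/day.
Hydraulic gradient i = (236.63 − 172.95) / 2130 = 63.68 / 2130 = 0.02990.
Q = Σ(K_i·b_i) · W · i = 3793 × 1620 × 0.02990 = 1.837e+05 m³/day.

184000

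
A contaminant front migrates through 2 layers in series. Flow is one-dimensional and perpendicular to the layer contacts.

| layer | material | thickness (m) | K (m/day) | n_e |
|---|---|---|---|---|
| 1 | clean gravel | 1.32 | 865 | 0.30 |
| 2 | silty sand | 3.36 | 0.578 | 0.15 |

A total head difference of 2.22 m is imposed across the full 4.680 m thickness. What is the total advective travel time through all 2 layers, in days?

With flow normal to the layers, continuity requires the same specific discharge q through every layer.
Σ(b_i/K_i) = 1.32/865 + 3.36/0.578 = 5.815 d.
q = Δh / Σ(b_i/K_i) = 2.22 / 5.815 = 0.3818 m/day.
In each layer the seepage velocity is v_i = q/n_i, so the layer transit time is t_i = b_i·n_i / q:
  layer 1 (clean gravel): t_1 = 1.32 × 0.30 / 0.3818 = 1.037 d
  layer 2 (silty sand): t_2 = 3.36 × 0.15 / 0.3818 = 1.320 d
Total t = Σ t_i = 2.357 days.

2.36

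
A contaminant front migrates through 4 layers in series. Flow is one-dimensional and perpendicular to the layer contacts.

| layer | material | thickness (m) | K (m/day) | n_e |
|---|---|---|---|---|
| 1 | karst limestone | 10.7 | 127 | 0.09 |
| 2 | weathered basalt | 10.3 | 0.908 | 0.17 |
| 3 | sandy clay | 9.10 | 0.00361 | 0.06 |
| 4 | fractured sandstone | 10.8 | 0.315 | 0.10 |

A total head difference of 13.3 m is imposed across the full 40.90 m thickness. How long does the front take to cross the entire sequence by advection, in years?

2.29

With flow normal to the layers, continuity requires the same specific discharge q through every layer.
Σ(b_i/K_i) = 10.7/127 + 10.3/0.908 + 9.10/0.00361 + 10.8/0.315 = 2566 d.
q = Δh / Σ(b_i/K_i) = 13.3 / 2566 = 0.005182 m/day.
In each layer the seepage velocity is v_i = q/n_i, so the layer transit time is t_i = b_i·n_i / q:
  layer 1 (karst limestone): t_1 = 10.7 × 0.09 / 0.005182 = 185.8 d
  layer 2 (weathered basalt): t_2 = 10.3 × 0.17 / 0.005182 = 337.9 d
  layer 3 (sandy clay): t_3 = 9.10 × 0.06 / 0.005182 = 105.4 d
  layer 4 (fractured sandstone): t_4 = 10.8 × 0.10 / 0.005182 = 208.4 d
Total t = Σ t_i = 837.5 days = 2.293 years.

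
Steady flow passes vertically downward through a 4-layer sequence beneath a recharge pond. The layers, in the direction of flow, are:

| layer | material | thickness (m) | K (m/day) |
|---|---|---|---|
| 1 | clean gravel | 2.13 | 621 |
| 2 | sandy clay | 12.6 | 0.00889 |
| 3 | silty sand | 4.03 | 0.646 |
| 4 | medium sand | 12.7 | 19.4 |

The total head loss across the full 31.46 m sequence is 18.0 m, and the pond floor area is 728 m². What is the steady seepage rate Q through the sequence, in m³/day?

Flow is perpendicular to layering, so the layers act in series and the equivalent K is the thickness-weighted harmonic mean.
Total thickness L = 2.13 + 12.6 + 4.03 + 12.7 = 31.46 m.
Σ(b_i/K_i) = 2.13/621 + 12.6/0.00889 + 4.03/0.646 + 12.7/19.4 = 1424 d.
K_eq = L / Σ(b_i/K_i) = 31.46 / 1424 = 0.02209 m/day.
Q = K_eq · A · (Δh/L) = 0.02209 × 728 × (18.0/31.46) = 9.201 m³/day.

9.20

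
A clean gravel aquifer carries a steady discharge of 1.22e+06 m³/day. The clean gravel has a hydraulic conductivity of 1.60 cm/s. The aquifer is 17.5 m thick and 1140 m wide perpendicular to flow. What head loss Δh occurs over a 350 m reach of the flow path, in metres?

15.5

Convert K: 1.60 cm/s × 864 = 1382 m/day.
Cross-sectional area A = 1140 × 17.5 = 19950 m².
From Q = K·A·i, i = Q / (K·A) = 1.22e+06 / (1382 × 19950) = 0.04424.
Head loss Δh = i · L = 0.04424 × 350 = 15.48 m.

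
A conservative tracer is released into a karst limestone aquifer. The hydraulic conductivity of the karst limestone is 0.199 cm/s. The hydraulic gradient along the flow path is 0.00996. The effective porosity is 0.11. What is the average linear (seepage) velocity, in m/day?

15.6

Convert K: 0.199 cm/s × 864 = 171.9 m/day.
Hydraulic gradient i = 0.00996.
Darcy flux q = K · i = 171.9 × 0.009960 = 1.712 m/day.
Seepage velocity v = q / n_e = 1.712 / 0.11 = 15.57 m/day.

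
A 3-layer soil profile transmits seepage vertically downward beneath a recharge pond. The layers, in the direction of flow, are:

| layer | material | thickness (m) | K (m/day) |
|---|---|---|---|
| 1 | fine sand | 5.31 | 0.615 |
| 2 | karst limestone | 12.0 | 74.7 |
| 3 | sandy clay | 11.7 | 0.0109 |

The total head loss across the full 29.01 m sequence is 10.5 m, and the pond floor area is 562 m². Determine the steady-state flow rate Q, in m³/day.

5.45

Flow is perpendicular to layering, so the layers act in series and the equivalent K is the thickness-weighted harmonic mean.
Total thickness L = 5.31 + 12.0 + 11.7 = 29.01 m.
Σ(b_i/K_i) = 5.31/0.615 + 12.0/74.7 + 11.7/0.0109 = 1082 d.
K_eq = L / Σ(b_i/K_i) = 29.01 / 1082 = 0.02681 m/day.
Q = K_eq · A · (Δh/L) = 0.02681 × 562 × (10.5/29.01) = 5.453 m³/day.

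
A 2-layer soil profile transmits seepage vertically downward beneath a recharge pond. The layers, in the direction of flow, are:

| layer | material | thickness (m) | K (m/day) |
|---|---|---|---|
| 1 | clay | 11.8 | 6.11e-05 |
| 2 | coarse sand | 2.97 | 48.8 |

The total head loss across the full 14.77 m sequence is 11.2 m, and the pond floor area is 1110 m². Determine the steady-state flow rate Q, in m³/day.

Flow is perpendicular to layering, so the layers act in series and the equivalent K is the thickness-weighted harmonic mean.
Total thickness L = 11.8 + 2.97 = 14.77 m.
Σ(b_i/K_i) = 11.8/6.11e-05 + 2.97/48.8 = 1.931e+05 d.
K_eq = L / Σ(b_i/K_i) = 14.77 / 1.931e+05 = 7.648e-05 m/day.
Q = K_eq · A · (Δh/L) = 7.648e-05 × 1110 × (11.2/14.77) = 0.06437 m³/day.

0.0644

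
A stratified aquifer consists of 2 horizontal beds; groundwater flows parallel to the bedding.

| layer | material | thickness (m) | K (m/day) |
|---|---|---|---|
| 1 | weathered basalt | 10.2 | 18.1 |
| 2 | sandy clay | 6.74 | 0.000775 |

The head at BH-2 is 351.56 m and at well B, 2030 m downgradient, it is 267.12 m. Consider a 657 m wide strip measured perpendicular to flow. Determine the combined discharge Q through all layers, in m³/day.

5050

Flow is parallel to layering, so each bed carries its own Darcy discharge and the transmissivities add.
Σ(K_i·b_i) = 18.1×10.2 + 0.000775×6.74 = 184.6 m²/day.
Hydraulic gradient i = (351.56 − 267.12) / 2030 = 84.44 / 2030 = 0.04160.
Q = Σ(K_i·b_i) · W · i = 184.6 × 657 × 0.04160 = 5046 m³/day.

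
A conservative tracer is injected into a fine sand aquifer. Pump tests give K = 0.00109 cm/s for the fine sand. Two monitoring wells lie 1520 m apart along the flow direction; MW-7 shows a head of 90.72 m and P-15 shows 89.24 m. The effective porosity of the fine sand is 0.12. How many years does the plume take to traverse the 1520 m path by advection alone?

545

Convert K: 0.00109 cm/s × 864 = 0.9418 m/day.
Hydraulic gradient i = (90.72 − 89.24) / 1520 = 1.48 / 1520 = 0.0009737.
Darcy flux q = K · i = 0.9418 × 0.0009737 = 0.0009170 m/day.
Seepage velocity v = q / n_e = 0.0009170 / 0.12 = 0.007641 m/day.
Travel time t = L / v = 1520 / 0.007641 = 1.989e+05 days = 544.6 years.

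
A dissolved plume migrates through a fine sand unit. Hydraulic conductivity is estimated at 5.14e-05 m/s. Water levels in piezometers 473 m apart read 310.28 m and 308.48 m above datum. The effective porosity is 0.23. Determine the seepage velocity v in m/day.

0.0735

Convert K: 5.14e-05 m/s × 86400 = 4.441 m/day.
Hydraulic gradient i = (310.28 − 308.48) / 473 = 1.8 / 473 = 0.003805.
Darcy flux q = K · i = 4.441 × 0.003805 = 0.01690 m/day.
Seepage velocity v = q / n_e = 0.01690 / 0.23 = 0.07348 m/day.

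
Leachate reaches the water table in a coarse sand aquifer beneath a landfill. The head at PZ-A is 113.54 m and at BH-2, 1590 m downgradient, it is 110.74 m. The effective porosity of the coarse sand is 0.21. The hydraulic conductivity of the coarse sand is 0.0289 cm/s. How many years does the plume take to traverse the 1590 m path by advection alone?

Convert K: 0.0289 cm/s × 864 = 24.97 m/day.
Hydraulic gradient i = (113.54 − 110.74) / 1590 = 2.8 / 1590 = 0.001761.
Darcy flux q = K · i = 24.97 × 0.001761 = 0.04397 m/day.
Seepage velocity v = q / n_e = 0.04397 / 0.21 = 0.2094 m/day.
Travel time t = L / v = 1590 / 0.2094 = 7594 days = 20.79 years.

20.8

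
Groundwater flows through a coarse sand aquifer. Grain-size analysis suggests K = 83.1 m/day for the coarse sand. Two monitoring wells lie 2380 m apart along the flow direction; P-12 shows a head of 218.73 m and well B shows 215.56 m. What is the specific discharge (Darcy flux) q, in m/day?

0.111

Hydraulic gradient i = (218.73 − 215.56) / 2380 = 3.17 / 2380 = 0.001332.
Specific discharge q = K · i = 83.10 × 0.001332 = 0.1107 m/day.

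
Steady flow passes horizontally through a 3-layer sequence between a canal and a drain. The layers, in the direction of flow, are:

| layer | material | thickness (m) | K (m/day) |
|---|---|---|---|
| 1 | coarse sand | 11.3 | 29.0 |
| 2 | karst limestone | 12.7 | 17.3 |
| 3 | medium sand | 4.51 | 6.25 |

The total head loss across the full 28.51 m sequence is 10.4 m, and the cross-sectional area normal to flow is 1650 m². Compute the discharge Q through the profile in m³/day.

Flow is perpendicular to layering, so the layers act in series and the equivalent K is the thickness-weighted harmonic mean.
Total thickness L = 11.3 + 12.7 + 4.51 = 28.51 m.
Σ(b_i/K_i) = 11.3/29.0 + 12.7/17.3 + 4.51/6.25 = 1.845 d.
K_eq = L / Σ(b_i/K_i) = 28.51 / 1.845 = 15.45 m/day.
Q = K_eq · A · (Δh/L) = 15.45 × 1650 × (10.4/28.51) = 9299 m³/day.

9300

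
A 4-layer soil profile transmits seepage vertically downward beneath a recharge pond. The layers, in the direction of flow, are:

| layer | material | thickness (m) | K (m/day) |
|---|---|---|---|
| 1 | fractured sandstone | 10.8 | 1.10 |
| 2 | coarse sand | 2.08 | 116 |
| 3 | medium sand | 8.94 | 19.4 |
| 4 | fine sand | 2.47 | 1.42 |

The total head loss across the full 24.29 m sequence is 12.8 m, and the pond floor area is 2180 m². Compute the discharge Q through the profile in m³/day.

Flow is perpendicular to layering, so the layers act in series and the equivalent K is the thickness-weighted harmonic mean.
Total thickness L = 10.8 + 2.08 + 8.94 + 2.47 = 24.29 m.
Σ(b_i/K_i) = 10.8/1.10 + 2.08/116 + 8.94/19.4 + 2.47/1.42 = 12.04 d.
K_eq = L / Σ(b_i/K_i) = 24.29 / 12.04 = 2.018 m/day.
Q = K_eq · A · (Δh/L) = 2.018 × 2180 × (12.8/24.29) = 2318 m³/day.

2320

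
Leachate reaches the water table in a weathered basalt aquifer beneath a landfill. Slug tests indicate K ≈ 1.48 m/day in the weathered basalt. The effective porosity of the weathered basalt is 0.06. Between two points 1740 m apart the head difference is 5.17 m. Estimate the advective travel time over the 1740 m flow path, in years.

Hydraulic gradient i = Δh / L = 5.17 / 1740 = 0.002971.
Darcy flux q = K · i = 1.480 × 0.002971 = 0.004397 m/day.
Seepage velocity v = q / n_e = 0.004397 / 0.06 = 0.07329 m/day.
Travel time t = L / v = 1740 / 0.07329 = 23741 days = 65.00 years.

65.0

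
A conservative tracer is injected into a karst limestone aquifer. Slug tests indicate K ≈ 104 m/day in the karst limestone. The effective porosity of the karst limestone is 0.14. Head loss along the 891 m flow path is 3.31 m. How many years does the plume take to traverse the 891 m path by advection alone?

Hydraulic gradient i = Δh / L = 3.31 / 891 = 0.003715.
Darcy flux q = K · i = 104.0 × 0.003715 = 0.3864 m/day.
Seepage velocity v = q / n_e = 0.3864 / 0.14 = 2.760 m/day.
Travel time t = L / v = 891 / 2.760 = 322.9 days = 0.8840 years.

0.884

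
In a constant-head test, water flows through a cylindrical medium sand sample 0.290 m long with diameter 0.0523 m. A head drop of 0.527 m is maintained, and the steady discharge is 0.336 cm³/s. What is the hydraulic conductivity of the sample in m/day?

7.44

Cross-sectional area A = π·(d/2)² = π × (0.0523/2)² = 0.002148 m².
Convert discharge: 0.336 cm³/s = 3.360e-07 m³/s.
Darcy's law rearranged: K = Q·L / (A·Δh) = 3.360e-07 × 0.290 / (0.002148 × 0.527) = 8.607e-05 m/s = 7.436 m/day.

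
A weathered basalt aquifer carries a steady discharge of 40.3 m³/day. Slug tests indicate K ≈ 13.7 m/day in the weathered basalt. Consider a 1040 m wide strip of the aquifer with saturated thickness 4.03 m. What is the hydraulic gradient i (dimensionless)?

Cross-sectional area A = 1040 × 4.03 = 4191 m².
From Q = K·A·i, i = Q / (K·A) = 40.3 / (13.70 × 4191) = 0.0007019.

0.000702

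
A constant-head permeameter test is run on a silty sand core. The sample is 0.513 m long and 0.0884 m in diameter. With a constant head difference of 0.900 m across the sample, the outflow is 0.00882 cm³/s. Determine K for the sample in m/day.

0.0708

Cross-sectional area A = π·(d/2)² = π × (0.0884/2)² = 0.006138 m².
Convert discharge: 0.00882 cm³/s = 8.820e-09 m³/s.
Darcy's law rearranged: K = Q·L / (A·Δh) = 8.820e-09 × 0.513 / (0.006138 × 0.900) = 8.191e-07 m/s = 0.07077 m/day.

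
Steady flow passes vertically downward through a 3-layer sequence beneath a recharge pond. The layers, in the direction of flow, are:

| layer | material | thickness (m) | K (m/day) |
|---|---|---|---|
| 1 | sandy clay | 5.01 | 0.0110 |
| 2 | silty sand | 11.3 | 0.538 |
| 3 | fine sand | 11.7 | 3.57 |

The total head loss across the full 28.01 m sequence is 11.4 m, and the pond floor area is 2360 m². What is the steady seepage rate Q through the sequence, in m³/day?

Flow is perpendicular to layering, so the layers act in series and the equivalent K is the thickness-weighted harmonic mean.
Total thickness L = 5.01 + 11.3 + 11.7 = 28.01 m.
Σ(b_i/K_i) = 5.01/0.0110 + 11.3/0.538 + 11.7/3.57 = 479.7 d.
K_eq = L / Σ(b_i/K_i) = 28.01 / 479.7 = 0.05839 m/day.
Q = K_eq · A · (Δh/L) = 0.05839 × 2360 × (11.4/28.01) = 56.08 m³/day.

56.1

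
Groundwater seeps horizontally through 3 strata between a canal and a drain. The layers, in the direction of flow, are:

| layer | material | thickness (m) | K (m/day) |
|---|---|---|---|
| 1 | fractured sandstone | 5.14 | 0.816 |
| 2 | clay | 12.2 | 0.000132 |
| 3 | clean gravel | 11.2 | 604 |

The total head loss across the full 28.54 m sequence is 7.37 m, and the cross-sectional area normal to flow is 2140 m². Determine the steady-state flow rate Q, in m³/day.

Flow is perpendicular to layering, so the layers act in series and the equivalent K is the thickness-weighted harmonic mean.
Total thickness L = 5.14 + 12.2 + 11.2 = 28.54 m.
Σ(b_i/K_i) = 5.14/0.816 + 12.2/0.000132 + 11.2/604 = 92431 d.
K_eq = L / Σ(b_i/K_i) = 28.54 / 92431 = 0.0003088 m/day.
Q = K_eq · A · (Δh/L) = 0.0003088 × 2140 × (7.37/28.54) = 0.1706 m³/day.

0.171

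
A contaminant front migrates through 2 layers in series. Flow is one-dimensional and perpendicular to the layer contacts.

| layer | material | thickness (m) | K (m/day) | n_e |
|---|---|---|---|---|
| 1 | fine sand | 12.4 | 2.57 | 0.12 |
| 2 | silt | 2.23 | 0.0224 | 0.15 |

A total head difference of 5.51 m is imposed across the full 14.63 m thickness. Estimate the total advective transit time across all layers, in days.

34.5

With flow normal to the layers, continuity requires the same specific discharge q through every layer.
Σ(b_i/K_i) = 12.4/2.57 + 2.23/0.0224 = 104.4 d.
q = Δh / Σ(b_i/K_i) = 5.51 / 104.4 = 0.05279 m/day.
In each layer the seepage velocity is v_i = q/n_i, so the layer transit time is t_i = b_i·n_i / q:
  layer 1 (fine sand): t_1 = 12.4 × 0.12 / 0.05279 = 28.19 d
  layer 2 (silt): t_2 = 2.23 × 0.15 / 0.05279 = 6.337 d
Total t = Σ t_i = 34.52 days.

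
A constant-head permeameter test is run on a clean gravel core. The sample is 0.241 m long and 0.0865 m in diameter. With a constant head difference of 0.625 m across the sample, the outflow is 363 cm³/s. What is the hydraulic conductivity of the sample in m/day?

2060

Cross-sectional area A = π·(d/2)² = π × (0.0865/2)² = 0.005877 m².
Convert discharge: 363 cm³/s = 0.0003630 m³/s.
Darcy's law rearranged: K = Q·L / (A·Δh) = 0.0003630 × 0.241 / (0.005877 × 0.625) = 0.02382 m/s = 2058 m/day.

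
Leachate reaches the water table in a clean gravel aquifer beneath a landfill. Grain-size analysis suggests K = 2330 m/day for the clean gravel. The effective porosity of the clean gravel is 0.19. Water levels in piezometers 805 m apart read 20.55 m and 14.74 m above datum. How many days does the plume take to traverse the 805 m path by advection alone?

9.10

Hydraulic gradient i = (20.55 − 14.74) / 805 = 5.81 / 805 = 0.007217.
Darcy flux q = K · i = 2330 × 0.007217 = 16.82 m/day.
Seepage velocity v = q / n_e = 16.82 / 0.19 = 88.51 m/day.
Travel time t = L / v = 805 / 88.51 = 9.095 days.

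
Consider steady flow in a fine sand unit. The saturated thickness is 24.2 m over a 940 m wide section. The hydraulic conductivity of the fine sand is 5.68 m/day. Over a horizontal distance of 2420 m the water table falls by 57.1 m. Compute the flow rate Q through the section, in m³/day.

3050

Cross-sectional area A = 940 × 24.2 = 22748 m².
Hydraulic gradient i = Δh / L = 57.1 / 2420 = 0.02360.
Darcy's law: Q = K · A · i = 5.680 × 22748 × 0.02360 = 3049 m³/day.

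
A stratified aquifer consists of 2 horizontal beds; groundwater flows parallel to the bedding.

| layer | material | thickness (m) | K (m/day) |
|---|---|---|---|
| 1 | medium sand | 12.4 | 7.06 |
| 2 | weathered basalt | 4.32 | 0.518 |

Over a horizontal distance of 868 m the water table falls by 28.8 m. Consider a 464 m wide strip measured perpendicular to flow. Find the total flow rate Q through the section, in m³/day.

1380

Flow is parallel to layering, so each bed carries its own Darcy discharge and the transmissivities add.
Σ(K_i·b_i) = 7.06×12.4 + 0.518×4.32 = 89.78 m²/day.
Hydraulic gradient i = Δh / L = 28.8 / 868 = 0.03318.
Q = Σ(K_i·b_i) · W · i = 89.78 × 464 × 0.03318 = 1382 m³/day.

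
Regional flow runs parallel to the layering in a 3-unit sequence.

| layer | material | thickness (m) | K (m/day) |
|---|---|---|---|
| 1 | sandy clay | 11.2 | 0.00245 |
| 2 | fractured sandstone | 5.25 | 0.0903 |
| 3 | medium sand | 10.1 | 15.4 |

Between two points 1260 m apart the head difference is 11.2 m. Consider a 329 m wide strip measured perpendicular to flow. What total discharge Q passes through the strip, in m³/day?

Flow is parallel to layering, so each bed carries its own Darcy discharge and the transmissivities add.
Σ(K_i·b_i) = 0.00245×11.2 + 0.0903×5.25 + 15.4×10.1 = 156.0 m²/day.
Hydraulic gradient i = Δh / L = 11.2 / 1260 = 0.008889.
Q = Σ(K_i·b_i) · W · i = 156.0 × 329 × 0.008889 = 456.3 m³/day.

456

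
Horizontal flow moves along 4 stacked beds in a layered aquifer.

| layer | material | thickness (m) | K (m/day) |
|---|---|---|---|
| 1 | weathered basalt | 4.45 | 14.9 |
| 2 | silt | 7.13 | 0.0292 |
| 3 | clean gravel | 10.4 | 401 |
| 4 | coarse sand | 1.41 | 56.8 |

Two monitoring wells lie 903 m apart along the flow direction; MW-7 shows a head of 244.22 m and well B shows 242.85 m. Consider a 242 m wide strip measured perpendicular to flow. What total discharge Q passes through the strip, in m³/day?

1590

Flow is parallel to layering, so each bed carries its own Darcy discharge and the transmissivities add.
Σ(K_i·b_i) = 14.9×4.45 + 0.0292×7.13 + 401×10.4 + 56.8×1.41 = 4317 m²/day.
Hydraulic gradient i = (244.22 − 242.85) / 903 = 1.37 / 903 = 0.001517.
Q = Σ(K_i·b_i) · W · i = 4317 × 242 × 0.001517 = 1585 m³/day.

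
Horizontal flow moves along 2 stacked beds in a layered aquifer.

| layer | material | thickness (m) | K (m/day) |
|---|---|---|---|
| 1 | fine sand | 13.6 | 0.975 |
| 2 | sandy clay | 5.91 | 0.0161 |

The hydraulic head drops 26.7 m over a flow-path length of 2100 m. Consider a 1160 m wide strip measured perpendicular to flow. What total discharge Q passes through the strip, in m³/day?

197

Flow is parallel to layering, so each bed carries its own Darcy discharge and the transmissivities add.
Σ(K_i·b_i) = 0.975×13.6 + 0.0161×5.91 = 13.36 m²/day.
Hydraulic gradient i = Δh / L = 26.7 / 2100 = 0.01271.
Q = Σ(K_i·b_i) · W · i = 13.36 × 1160 × 0.01271 = 197.0 m³/day.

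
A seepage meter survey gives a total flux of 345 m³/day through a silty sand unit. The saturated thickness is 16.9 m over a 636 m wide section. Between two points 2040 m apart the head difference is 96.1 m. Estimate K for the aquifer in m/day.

0.681

Cross-sectional area A = 636 × 16.9 = 10748 m².
Hydraulic gradient i = Δh / L = 96.1 / 2040 = 0.04711.
From Q = K·A·i, K = Q / (A·i) = 345 / (10748 × 0.04711) = 0.6814 m/day.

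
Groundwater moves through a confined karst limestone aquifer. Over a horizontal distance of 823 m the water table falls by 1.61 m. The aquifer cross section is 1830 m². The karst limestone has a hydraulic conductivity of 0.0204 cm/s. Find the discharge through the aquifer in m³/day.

63.1

Convert K: 0.0204 cm/s × 864 = 17.63 m/day.
Hydraulic gradient i = Δh / L = 1.61 / 823 = 0.001956.
Darcy's law: Q = K · A · i = 17.63 × 1830 × 0.001956 = 63.10 m³/day.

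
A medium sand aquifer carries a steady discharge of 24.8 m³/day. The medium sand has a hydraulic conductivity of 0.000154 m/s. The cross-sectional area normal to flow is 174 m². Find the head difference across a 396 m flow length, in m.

Convert K: 0.000154 m/s × 86400 = 13.31 m/day.
From Q = K·A·i, i = Q / (K·A) = 24.8 / (13.31 × 174.0) = 0.01071.
Head loss Δh = i · L = 0.01071 × 396 = 4.242 m.

4.24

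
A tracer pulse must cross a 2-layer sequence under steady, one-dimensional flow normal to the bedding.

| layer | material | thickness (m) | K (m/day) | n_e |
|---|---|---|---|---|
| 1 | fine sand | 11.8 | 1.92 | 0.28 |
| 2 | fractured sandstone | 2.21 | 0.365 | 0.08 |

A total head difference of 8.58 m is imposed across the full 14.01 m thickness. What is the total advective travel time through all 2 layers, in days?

With flow normal to the layers, continuity requires the same specific discharge q through every layer.
Σ(b_i/K_i) = 11.8/1.92 + 2.21/0.365 = 12.20 d.
q = Δh / Σ(b_i/K_i) = 8.58 / 12.20 = 0.7032 m/day.
In each layer the seepage velocity is v_i = q/n_i, so the layer transit time is t_i = b_i·n_i / q:
  layer 1 (fine sand): t_1 = 11.8 × 0.28 / 0.7032 = 4.698 d
  layer 2 (fractured sandstone): t_2 = 2.21 × 0.08 / 0.7032 = 0.2514 d
Total t = Σ t_i = 4.950 days.

4.95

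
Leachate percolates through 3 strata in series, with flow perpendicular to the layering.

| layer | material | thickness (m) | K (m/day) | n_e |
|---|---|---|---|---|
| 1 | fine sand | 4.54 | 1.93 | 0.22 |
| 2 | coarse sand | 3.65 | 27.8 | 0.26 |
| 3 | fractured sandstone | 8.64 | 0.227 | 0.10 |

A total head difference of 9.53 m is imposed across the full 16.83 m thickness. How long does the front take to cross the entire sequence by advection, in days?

12.0

With flow normal to the layers, continuity requires the same specific discharge q through every layer.
Σ(b_i/K_i) = 4.54/1.93 + 3.65/27.8 + 8.64/0.227 = 40.55 d.
q = Δh / Σ(b_i/K_i) = 9.53 / 40.55 = 0.2350 m/day.
In each layer the seepage velocity is v_i = q/n_i, so the layer transit time is t_i = b_i·n_i / q:
  layer 1 (fine sand): t_1 = 4.54 × 0.22 / 0.2350 = 4.249 d
  layer 2 (coarse sand): t_2 = 3.65 × 0.26 / 0.2350 = 4.038 d
  layer 3 (fractured sandstone): t_3 = 8.64 × 0.10 / 0.2350 = 3.676 d
Total t = Σ t_i = 11.96 days.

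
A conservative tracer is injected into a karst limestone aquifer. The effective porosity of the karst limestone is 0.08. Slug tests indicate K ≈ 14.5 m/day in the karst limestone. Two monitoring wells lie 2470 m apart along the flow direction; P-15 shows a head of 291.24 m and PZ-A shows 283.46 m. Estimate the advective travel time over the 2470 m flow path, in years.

Hydraulic gradient i = (291.24 − 283.46) / 2470 = 7.78 / 2470 = 0.003150.
Darcy flux q = K · i = 14.50 × 0.003150 = 0.04567 m/day.
Seepage velocity v = q / n_e = 0.04567 / 0.08 = 0.5709 m/day.
Travel time t = L / v = 2470 / 0.5709 = 4326 days = 11.85 years.

11.8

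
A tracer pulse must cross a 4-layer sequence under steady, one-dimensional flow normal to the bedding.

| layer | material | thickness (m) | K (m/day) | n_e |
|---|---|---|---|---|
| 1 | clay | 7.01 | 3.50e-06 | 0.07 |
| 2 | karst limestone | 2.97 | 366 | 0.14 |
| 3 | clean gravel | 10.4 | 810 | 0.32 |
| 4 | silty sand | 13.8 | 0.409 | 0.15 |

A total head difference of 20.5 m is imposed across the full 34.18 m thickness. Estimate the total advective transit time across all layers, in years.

With flow normal to the layers, continuity requires the same specific discharge q through every layer.
Σ(b_i/K_i) = 7.01/3.50e-06 + 2.97/366 + 10.4/810 + 13.8/0.409 = 2.003e+06 d.
q = Δh / Σ(b_i/K_i) = 20.5 / 2.003e+06 = 1.024e-05 m/day.
In each layer the seepage velocity is v_i = q/n_i, so the layer transit time is t_i = b_i·n_i / q:
  layer 1 (clay): t_1 = 7.01 × 0.07 / 1.024e-05 = 47942 d
  layer 2 (karst limestone): t_2 = 2.97 × 0.14 / 1.024e-05 = 40624 d
  layer 3 (clean gravel): t_3 = 10.4 × 0.32 / 1.024e-05 = 3.252e+05 d
  layer 4 (silty sand): t_4 = 13.8 × 0.15 / 1.024e-05 = 2.022e+05 d
Total t = Σ t_i = 6.160e+05 days = 1686 years.

1690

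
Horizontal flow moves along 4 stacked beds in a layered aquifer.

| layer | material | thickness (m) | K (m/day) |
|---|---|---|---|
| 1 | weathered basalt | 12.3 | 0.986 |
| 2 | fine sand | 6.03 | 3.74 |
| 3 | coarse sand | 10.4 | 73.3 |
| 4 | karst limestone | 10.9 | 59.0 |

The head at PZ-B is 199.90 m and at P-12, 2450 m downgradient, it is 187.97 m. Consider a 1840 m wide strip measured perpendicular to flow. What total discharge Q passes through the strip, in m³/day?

Flow is parallel to layering, so each bed carries its own Darcy discharge and the transmissivities add.
Σ(K_i·b_i) = 0.986×12.3 + 3.74×6.03 + 73.3×10.4 + 59.0×10.9 = 1440 m²/day.
Hydraulic gradient i = (199.90 − 187.97) / 2450 = 11.93 / 2450 = 0.004869.
Q = Σ(K_i·b_i) · W · i = 1440 × 1840 × 0.004869 = 12903 m³/day.

12900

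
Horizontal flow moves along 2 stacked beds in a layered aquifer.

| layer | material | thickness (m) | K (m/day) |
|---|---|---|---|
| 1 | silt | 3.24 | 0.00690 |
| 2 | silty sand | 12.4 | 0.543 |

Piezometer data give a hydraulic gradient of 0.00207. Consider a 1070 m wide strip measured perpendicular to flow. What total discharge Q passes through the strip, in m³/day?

15.0

Flow is parallel to layering, so each bed carries its own Darcy discharge and the transmissivities add.
Σ(K_i·b_i) = 0.00690×3.24 + 0.543×12.4 = 6.756 m²/day.
Hydraulic gradient i = 0.00207.
Q = Σ(K_i·b_i) · W · i = 6.756 × 1070 × 0.002070 = 14.96 m³/day.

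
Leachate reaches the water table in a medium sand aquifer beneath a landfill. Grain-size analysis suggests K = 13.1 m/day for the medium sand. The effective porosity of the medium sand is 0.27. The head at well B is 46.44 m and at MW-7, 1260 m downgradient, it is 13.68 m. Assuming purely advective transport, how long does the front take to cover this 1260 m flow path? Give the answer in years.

Hydraulic gradient i = (46.44 − 13.68) / 1260 = 32.76 / 1260 = 0.02600.
Darcy flux q = K · i = 13.10 × 0.02600 = 0.3406 m/day.
Seepage velocity v = q / n_e = 0.3406 / 0.27 = 1.261 m/day.
Travel time t = L / v = 1260 / 1.261 = 998.8 days = 2.735 years.

2.73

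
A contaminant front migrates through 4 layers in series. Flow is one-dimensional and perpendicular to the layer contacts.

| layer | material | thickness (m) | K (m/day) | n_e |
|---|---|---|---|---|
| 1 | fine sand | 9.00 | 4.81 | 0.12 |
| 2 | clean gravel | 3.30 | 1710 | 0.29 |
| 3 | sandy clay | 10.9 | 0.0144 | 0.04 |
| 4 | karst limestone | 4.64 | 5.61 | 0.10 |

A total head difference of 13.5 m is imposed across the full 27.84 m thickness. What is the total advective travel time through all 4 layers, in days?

165

With flow normal to the layers, continuity requires the same specific discharge q through every layer.
Σ(b_i/K_i) = 9.00/4.81 + 3.30/1710 + 10.9/0.0144 + 4.64/5.61 = 759.6 d.
q = Δh / Σ(b_i/K_i) = 13.5 / 759.6 = 0.01777 m/day.
In each layer the seepage velocity is v_i = q/n_i, so the layer transit time is t_i = b_i·n_i / q:
  layer 1 (fine sand): t_1 = 9.00 × 0.12 / 0.01777 = 60.77 d
  layer 2 (clean gravel): t_2 = 3.30 × 0.29 / 0.01777 = 53.85 d
  layer 3 (sandy clay): t_3 = 10.9 × 0.04 / 0.01777 = 24.53 d
  layer 4 (karst limestone): t_4 = 4.64 × 0.10 / 0.01777 = 26.11 d
Total t = Σ t_i = 165.3 days.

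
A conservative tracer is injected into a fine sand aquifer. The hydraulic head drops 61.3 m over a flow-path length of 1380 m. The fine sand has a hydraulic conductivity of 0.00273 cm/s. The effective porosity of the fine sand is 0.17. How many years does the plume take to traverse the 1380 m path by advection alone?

Convert K: 0.00273 cm/s × 864 = 2.359 m/day.
Hydraulic gradient i = Δh / L = 61.3 / 1380 = 0.04442.
Darcy flux q = K · i = 2.359 × 0.04442 = 0.1048 m/day.
Seepage velocity v = q / n_e = 0.1048 / 0.17 = 0.6163 m/day.
Travel time t = L / v = 1380 / 0.6163 = 2239 days = 6.130 years.

6.13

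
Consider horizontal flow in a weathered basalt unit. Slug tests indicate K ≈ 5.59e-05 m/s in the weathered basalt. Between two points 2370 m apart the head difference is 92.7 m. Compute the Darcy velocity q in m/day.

0.189

Convert K: 5.59e-05 m/s × 86400 = 4.830 m/day.
Hydraulic gradient i = Δh / L = 92.7 / 2370 = 0.03911.
Specific discharge q = K · i = 4.830 × 0.03911 = 0.1889 m/day.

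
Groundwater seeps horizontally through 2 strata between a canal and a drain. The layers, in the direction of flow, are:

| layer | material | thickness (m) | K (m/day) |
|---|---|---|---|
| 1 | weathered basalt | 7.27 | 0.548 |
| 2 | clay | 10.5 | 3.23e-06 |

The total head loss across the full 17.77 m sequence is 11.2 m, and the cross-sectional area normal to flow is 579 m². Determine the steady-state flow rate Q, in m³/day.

Flow is perpendicular to layering, so the layers act in series and the equivalent K is the thickness-weighted harmonic mean.
Total thickness L = 7.27 + 10.5 = 17.77 m.
Σ(b_i/K_i) = 7.27/0.548 + 10.5/3.23e-06 = 3.251e+06 d.
K_eq = L / Σ(b_i/K_i) = 17.77 / 3.251e+06 = 5.466e-06 m/day.
Q = K_eq · A · (Δh/L) = 5.466e-06 × 579 × (11.2/17.77) = 0.001995 m³/day.

0.00199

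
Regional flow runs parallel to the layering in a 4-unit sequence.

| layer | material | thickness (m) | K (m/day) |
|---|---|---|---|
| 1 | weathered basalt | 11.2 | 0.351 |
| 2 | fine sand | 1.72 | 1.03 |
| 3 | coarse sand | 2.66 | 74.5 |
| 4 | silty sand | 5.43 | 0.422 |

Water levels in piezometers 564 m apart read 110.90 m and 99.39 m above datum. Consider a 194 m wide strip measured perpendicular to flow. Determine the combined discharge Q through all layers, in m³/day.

816

Flow is parallel to layering, so each bed carries its own Darcy discharge and the transmissivities add.
Σ(K_i·b_i) = 0.351×11.2 + 1.03×1.72 + 74.5×2.66 + 0.422×5.43 = 206.2 m²/day.
Hydraulic gradient i = (110.90 − 99.39) / 564 = 11.51 / 564 = 0.02041.
Q = Σ(K_i·b_i) · W · i = 206.2 × 194 × 0.02041 = 816.2 m³/day.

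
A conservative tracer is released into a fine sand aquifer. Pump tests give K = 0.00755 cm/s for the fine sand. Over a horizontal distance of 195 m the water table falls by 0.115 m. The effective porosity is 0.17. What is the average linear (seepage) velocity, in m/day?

0.0226

Convert K: 0.00755 cm/s × 864 = 6.523 m/day.
Hydraulic gradient i = Δh / L = 0.115 / 195 = 0.0005897.
Darcy flux q = K · i = 6.523 × 0.0005897 = 0.003847 m/day.
Seepage velocity v = q / n_e = 0.003847 / 0.17 = 0.02263 m/day.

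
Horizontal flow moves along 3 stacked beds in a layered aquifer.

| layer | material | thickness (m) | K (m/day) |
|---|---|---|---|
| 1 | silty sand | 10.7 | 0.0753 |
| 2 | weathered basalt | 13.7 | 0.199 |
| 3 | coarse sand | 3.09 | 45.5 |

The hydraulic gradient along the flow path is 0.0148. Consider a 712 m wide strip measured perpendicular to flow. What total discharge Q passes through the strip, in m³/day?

Flow is parallel to layering, so each bed carries its own Darcy discharge and the transmissivities add.
Σ(K_i·b_i) = 0.0753×10.7 + 0.199×13.7 + 45.5×3.09 = 144.1 m²/day.
Hydraulic gradient i = 0.0148.
Q = Σ(K_i·b_i) · W · i = 144.1 × 712 × 0.01480 = 1519 m³/day.

1520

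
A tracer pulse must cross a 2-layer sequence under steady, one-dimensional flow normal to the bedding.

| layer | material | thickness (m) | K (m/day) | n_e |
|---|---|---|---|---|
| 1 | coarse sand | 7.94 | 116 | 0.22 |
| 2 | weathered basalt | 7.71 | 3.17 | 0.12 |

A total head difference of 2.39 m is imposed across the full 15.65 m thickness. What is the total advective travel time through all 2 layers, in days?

With flow normal to the layers, continuity requires the same specific discharge q through every layer.
Σ(b_i/K_i) = 7.94/116 + 7.71/3.17 = 2.501 d.
q = Δh / Σ(b_i/K_i) = 2.39 / 2.501 = 0.9558 m/day.
In each layer the seepage velocity is v_i = q/n_i, so the layer transit time is t_i = b_i·n_i / q:
  layer 1 (coarse sand): t_1 = 7.94 × 0.22 / 0.9558 = 1.828 d
  layer 2 (weathered basalt): t_2 = 7.71 × 0.12 / 0.9558 = 0.9680 d
Total t = Σ t_i = 2.796 days.

2.80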